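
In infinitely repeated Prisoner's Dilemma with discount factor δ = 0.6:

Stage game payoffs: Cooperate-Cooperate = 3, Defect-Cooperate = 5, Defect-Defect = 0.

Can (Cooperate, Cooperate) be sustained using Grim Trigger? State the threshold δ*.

δ* = 0.4; since δ = 0.6 ≥ 0.4, cooperation can be sustained

Work:
For Grim Trigger:
Cooperate forever: 3/(1-δ)
Defect then punished: 5 + 0·δ/(1-δ)
Need: 3/(1-δ) ≥ 5 + 0·δ/(1-δ)
Solving: δ ≥ (T-R)/(T-P) = (5-3)/(5-0) = 0.4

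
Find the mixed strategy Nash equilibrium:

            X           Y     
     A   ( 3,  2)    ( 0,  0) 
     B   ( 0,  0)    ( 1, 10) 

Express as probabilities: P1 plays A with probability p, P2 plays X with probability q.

p = 0.8333, q = 0.25

Work:
Find probabilities that make opponent indifferent:
P2 chooses q to make P1 indifferent between A and B
P1 chooses p to make P2 indifferent between X and Y
Mixed NE: P1 plays (A: 0.8333, B: 0.1667), P2 plays (X: 0.25, Y: 0.75)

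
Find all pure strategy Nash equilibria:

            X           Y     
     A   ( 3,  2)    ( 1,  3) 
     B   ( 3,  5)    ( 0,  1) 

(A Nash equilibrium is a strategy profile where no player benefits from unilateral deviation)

Nash equilibrium: (A, Y), (B, X)

Work:
Best responses:
  P1 vs X: payoffs [3, 3] → best response A/B (payoff 3)
  P1 vs Y: payoffs [1, 0] → best response A (payoff 1)
  P2 vs A: payoffs [2, 3] → best response Y (payoff 3)
  P2 vs B: payoffs [5, 1] → best response X (payoff 5)
Mutual best responses: (A,Y), (B,X) → Nash equilibria.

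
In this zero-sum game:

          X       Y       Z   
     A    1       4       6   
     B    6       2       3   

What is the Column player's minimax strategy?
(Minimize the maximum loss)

Column should play Y, value = 4

Work:
Column player minimizes Row's maximum payoff:
Column X: max payoff to Row = 6
Column Y: max payoff to Row = 4
Column Z: max payoff to Row = 6
Minimum is 4, achieved by column Y.
Minimax strategy: Y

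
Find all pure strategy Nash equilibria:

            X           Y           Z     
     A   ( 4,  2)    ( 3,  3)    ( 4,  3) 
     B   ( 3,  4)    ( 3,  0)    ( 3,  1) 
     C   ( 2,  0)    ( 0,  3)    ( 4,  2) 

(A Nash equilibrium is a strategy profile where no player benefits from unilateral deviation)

Nash equilibrium: (A, Y), (A, Z)

Work:
Best responses:
  P1 vs X: payoffs [4, 3, 2] → best response A (payoff 4)
  P1 vs Y: payoffs [3, 3, 0] → best response A/B (payoff 3)
  P1 vs Z: payoffs [4, 3, 4] → best response A/C (payoff 4)
  P2 vs A: payoffs [2, 3, 3] → best response Y/Z (payoff 3)
  P2 vs B: payoffs [4, 0, 1] → best response X (payoff 4)
  P2 vs C: payoffs [0, 3, 2] → best response Y (payoff 3)
Mutual best responses: (A,Y), (A,Z) → Nash equilibria.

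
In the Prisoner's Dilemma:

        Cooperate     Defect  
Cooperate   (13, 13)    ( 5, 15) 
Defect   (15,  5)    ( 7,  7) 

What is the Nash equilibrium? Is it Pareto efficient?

(Defect, Defect) is NE; not Pareto efficient

Work:
Defect dominates Cooperate for both players:
If P2 cooperates: Defect (15) > Cooperate (13)
If P2 defects: Defect (7) > Cooperate (5)
NE: (Defect, Defect) with payoff (7, 7)
But (Cooperate, Cooperate) = (13, 13) Pareto dominates (7, 7)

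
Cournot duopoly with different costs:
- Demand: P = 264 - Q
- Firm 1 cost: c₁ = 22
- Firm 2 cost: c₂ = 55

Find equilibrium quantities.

q₁* = 91.67, q₂* = 58.67

Work:
Reaction: q₁ = (264 - 22 - q₂)/2
Reaction: q₂ = (264 - 55 - q₁)/2
Solve simultaneously:
q₁* = (264 - 2×22 + 55)/3 = 91.67
q₂* = (264 - 2×55 + 22)/3 = 58.67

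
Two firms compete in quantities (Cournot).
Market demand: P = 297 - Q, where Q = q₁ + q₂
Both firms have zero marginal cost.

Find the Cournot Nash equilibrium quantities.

q₁* = q₂* = 99.0; P* = 99.0

Work:
Profit: π_i = P·q_i = (a - q_i - q_j)·q_i
FOC: ∂π_i/∂q_i = a - 2q_i - q_j = 0
Reaction function: q_i = (297 - q_j)/2
Symmetry: q* = 297/3 = 99.0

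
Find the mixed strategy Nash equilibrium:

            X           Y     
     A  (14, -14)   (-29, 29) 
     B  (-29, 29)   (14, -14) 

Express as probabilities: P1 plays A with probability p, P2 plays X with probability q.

p = 0.5, q = 0.5

Work:
Find probabilities that make opponent indifferent:
P2 chooses q to make P1 indifferent between A and B
P1 chooses p to make P2 indifferent between X and Y
Mixed NE: P1 plays (A: 0.5, B: 0.5), P2 plays (X: 0.5, Y: 0.5)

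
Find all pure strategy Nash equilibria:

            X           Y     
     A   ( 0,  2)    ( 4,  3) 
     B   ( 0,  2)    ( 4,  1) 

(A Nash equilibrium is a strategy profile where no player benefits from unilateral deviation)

Nash equilibrium: (A, Y), (B, X)

Work:
Best responses:
  P1 vs X: payoffs [0, 0] → best response A/B (payoff 0)
  P1 vs Y: payoffs [4, 4] → best response A/B (payoff 4)
  P2 vs A: payoffs [2, 3] → best response Y (payoff 3)
  P2 vs B: payoffs [2, 1] → best response X (payoff 2)
Mutual best responses: (A,Y), (B,X) → Nash equilibria.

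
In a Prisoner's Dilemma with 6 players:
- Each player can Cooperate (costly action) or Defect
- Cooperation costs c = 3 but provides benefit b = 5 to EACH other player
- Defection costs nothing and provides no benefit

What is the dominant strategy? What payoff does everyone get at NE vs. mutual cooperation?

Dominant: Defect; NE payoff = 0; Coop payoff = 22

Work:
Defect dominates (saves cost c = 3, benefit to others is external)
NE: All defect → everyone gets 0
If all cooperate: each receives (5)×5 - 3 = 22
Social dilemma: 22 > 0 but NE gives 0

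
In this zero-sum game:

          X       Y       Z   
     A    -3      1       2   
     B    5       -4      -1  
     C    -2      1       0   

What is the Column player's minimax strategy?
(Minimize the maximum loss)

Column should play Y, value = 1

Work:
Column player minimizes Row's maximum payoff:
Column X: max payoff to Row = 5
Column Y: max payoff to Row = 1
Column Z: max payoff to Row = 2
Minimum is 1, achieved by column Y.
Minimax strategy: Y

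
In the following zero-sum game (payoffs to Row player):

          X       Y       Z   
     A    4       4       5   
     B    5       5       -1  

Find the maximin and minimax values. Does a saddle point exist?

Maximin = 4, Minimax = 5, Saddle: False

Work:
Row minimums: [4, -1] → maximin = 4
Column maximums: [5, 5, 5] → minimax = 5
No saddle point (maximin ≠ minimax). Mixed strategy needed.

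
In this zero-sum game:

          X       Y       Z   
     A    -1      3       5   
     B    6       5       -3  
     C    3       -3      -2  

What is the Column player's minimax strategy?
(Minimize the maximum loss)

Column should play Y or Z (all achieve the minimum), value = 5

Work:
Column player minimizes Row's maximum payoff:
Column X: max payoff to Row = 6
Column Y: max payoff to Row = 5
Column Z: max payoff to Row = 5
Minimum is 5, achieved by columns Y, Z (tied).
Each of Y or Z is a minimax strategy.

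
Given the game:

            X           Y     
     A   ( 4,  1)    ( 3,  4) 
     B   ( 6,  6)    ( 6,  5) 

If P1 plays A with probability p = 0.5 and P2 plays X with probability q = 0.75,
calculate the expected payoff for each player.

E[P1] = 4.875, E[P2] = 3.75

Work:
E[P1] = p·q·π₁(A,X) + p·(1-q)·π₁(A,Y) + (1-p)·q·π₁(B,X) + (1-p)·(1-q)·π₁(B,Y)
= 0.5·0.75·4 + 0.5·0.25·3 + 0.5·0.75·6 + 0.5·0.25·6
= 4.875

E[P2] = 3.75 (similar calculation)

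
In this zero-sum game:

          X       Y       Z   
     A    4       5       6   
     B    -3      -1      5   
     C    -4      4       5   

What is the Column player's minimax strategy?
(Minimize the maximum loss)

Column should play X, value = 4

Work:
Column player minimizes Row's maximum payoff:
Column X: max payoff to Row = 4
Column Y: max payoff to Row = 5
Column Z: max payoff to Row = 6
Minimum is 4, achieved by column X.
Minimax strategy: X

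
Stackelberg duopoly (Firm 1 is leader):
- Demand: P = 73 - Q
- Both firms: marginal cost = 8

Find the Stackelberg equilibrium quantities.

q₁* (leader) = 32.5, q₂* (follower) = 16.25

Work:
Follower's reaction: q₂ = (a - c - q₁)/2
Leader substitutes: π₁ = q₁·(a - q₁ - (a-c-q₁)/2 - c)
FOC: q₁* = (73 - 8)/2 = 32.50
Then: q₂* = (73 - 8 - 32.5)/2 = 16.25
Leader has first-mover advantage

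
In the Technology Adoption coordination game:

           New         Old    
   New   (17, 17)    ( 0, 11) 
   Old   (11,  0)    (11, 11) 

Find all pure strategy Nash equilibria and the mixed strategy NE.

Pure NE: (New, New) and (Old, Old); Mixed NE: p = 0.6471, q = 0.6471

Work:
Check pure NE:
(New, New): (17, 17) - no unilateral deviation beneficial
(Old, Old): (11, 11) - no unilateral deviation beneficial
Mixed NE: P1 plays New with p = 0.6471, P2 plays New with q = 0.6471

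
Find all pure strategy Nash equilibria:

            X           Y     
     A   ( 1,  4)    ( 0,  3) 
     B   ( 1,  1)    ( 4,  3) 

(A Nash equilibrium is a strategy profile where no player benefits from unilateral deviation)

Nash equilibrium: (A, X), (B, Y)

Work:
Best responses:
  P1 vs X: payoffs [1, 1] → best response A/B (payoff 1)
  P1 vs Y: payoffs [0, 4] → best response B (payoff 4)
  P2 vs A: payoffs [4, 3] → best response X (payoff 4)
  P2 vs B: payoffs [1, 3] → best response Y (payoff 3)
Mutual best responses: (A,X), (B,Y) → Nash equilibria.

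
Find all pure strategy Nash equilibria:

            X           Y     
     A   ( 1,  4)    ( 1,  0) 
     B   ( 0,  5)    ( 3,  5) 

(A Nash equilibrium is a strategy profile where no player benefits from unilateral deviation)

Nash equilibrium: (A, X), (B, Y)

Work:
Best responses:
  P1 vs X: payoffs [1, 0] → best response A (payoff 1)
  P1 vs Y: payoffs [1, 3] → best response B (payoff 3)
  P2 vs A: payoffs [4, 0] → best response X (payoff 4)
  P2 vs B: payoffs [5, 5] → best response X/Y (payoff 5)
Mutual best responses: (A,X), (B,Y) → Nash equilibria.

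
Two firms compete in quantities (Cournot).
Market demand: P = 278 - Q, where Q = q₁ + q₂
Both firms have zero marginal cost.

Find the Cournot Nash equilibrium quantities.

q₁* = q₂* = 92.67; P* = 92.67

Work:
Profit: π_i = P·q_i = (a - q_i - q_j)·q_i
FOC: ∂π_i/∂q_i = a - 2q_i - q_j = 0
Reaction function: q_i = (278 - q_j)/2
Symmetry: q* = 278/3 = 92.67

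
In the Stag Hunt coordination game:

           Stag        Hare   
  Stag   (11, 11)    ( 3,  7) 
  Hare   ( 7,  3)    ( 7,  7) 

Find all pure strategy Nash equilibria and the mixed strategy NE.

Pure NE: (Stag, Stag) and (Hare, Hare); Mixed NE: p = 0.5, q = 0.5

Work:
Check pure NE:
(Stag, Stag): (11, 11) - no unilateral deviation beneficial
(Hare, Hare): (7, 7) - no unilateral deviation beneficial
Mixed NE: P1 plays Stag with p = 0.5, P2 plays Stag with q = 0.5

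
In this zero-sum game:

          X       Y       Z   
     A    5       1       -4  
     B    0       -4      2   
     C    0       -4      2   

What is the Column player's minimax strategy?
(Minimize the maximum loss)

Column should play Y, value = 1

Work:
Column player minimizes Row's maximum payoff:
Column X: max payoff to Row = 5
Column Y: max payoff to Row = 1
Column Z: max payoff to Row = 2
Minimum is 1, achieved by column Y.
Minimax strategy: Y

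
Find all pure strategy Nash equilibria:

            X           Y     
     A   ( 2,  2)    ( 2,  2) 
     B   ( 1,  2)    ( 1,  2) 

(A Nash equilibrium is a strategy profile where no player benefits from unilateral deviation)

Nash equilibrium: (A, X), (A, Y)

Work:
Best responses:
  P1 vs X: payoffs [2, 1] → best response A (payoff 2)
  P1 vs Y: payoffs [2, 1] → best response A (payoff 2)
  P2 vs A: payoffs [2, 2] → best response X/Y (payoff 2)
  P2 vs B: payoffs [2, 2] → best response X/Y (payoff 2)
Mutual best responses: (A,X), (A,Y) → Nash equilibria.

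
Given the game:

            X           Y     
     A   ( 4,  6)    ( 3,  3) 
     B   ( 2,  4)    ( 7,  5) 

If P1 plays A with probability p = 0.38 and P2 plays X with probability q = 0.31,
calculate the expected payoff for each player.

E[P1] = 4.6368, E[P2] = 4.4012

Work:
E[P1] = p·q·π₁(A,X) + p·(1-q)·π₁(A,Y) + (1-p)·q·π₁(B,X) + (1-p)·(1-q)·π₁(B,Y)
= 0.38·0.31·4 + 0.38·0.69·3 + 0.62·0.31·2 + 0.62·0.69·7
= 4.6368

E[P2] = 4.4012 (similar calculation)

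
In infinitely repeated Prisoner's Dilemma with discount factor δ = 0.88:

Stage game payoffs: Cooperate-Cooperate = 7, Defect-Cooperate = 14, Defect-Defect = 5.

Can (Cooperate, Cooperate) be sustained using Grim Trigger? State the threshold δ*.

δ* = 0.7778; since δ = 0.88 ≥ 0.7778, cooperation can be sustained

Work:
For Grim Trigger:
Cooperate forever: 7/(1-δ)
Defect then punished: 14 + 5·δ/(1-δ)
Need: 7/(1-δ) ≥ 14 + 5·δ/(1-δ)
Solving: δ ≥ (T-R)/(T-P) = (14-7)/(14-5) = 0.7778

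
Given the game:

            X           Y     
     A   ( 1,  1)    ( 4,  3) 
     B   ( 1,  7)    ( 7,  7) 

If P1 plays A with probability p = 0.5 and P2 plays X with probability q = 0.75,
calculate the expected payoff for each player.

E[P1] = 2.125, E[P2] = 4.25

Work:
E[P1] = p·q·π₁(A,X) + p·(1-q)·π₁(A,Y) + (1-p)·q·π₁(B,X) + (1-p)·(1-q)·π₁(B,Y)
= 0.5·0.75·1 + 0.5·0.25·4 + 0.5·0.75·1 + 0.5·0.25·7
= 2.125

E[P2] = 4.25 (similar calculation)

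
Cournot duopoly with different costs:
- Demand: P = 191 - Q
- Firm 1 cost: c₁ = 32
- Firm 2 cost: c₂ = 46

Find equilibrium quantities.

q₁* = 57.67, q₂* = 43.67

Work:
Reaction: q₁ = (191 - 32 - q₂)/2
Reaction: q₂ = (191 - 46 - q₁)/2
Solve simultaneously:
q₁* = (191 - 2×32 + 46)/3 = 57.67
q₂* = (191 - 2×46 + 32)/3 = 43.67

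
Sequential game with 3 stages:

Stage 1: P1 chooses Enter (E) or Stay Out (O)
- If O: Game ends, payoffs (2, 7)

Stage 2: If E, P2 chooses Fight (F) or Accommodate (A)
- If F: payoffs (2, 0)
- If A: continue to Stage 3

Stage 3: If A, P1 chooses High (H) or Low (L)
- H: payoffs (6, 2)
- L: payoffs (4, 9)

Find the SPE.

SPE: (E, A, H); Outcome (6, 2)

Work:
Stage 3: P1 chooses H (6 vs 4)
Stage 2: P2: F->0, A->2 (anticipating H). Choose A
Stage 1: P1: O->2, E->6 (anticipating A, H). Choose E
SPE path: E -> A -> H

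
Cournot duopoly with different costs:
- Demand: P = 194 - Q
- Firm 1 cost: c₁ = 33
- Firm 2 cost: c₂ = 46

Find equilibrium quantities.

q₁* = 58.0, q₂* = 45.0

Work:
Reaction: q₁ = (194 - 33 - q₂)/2
Reaction: q₂ = (194 - 46 - q₁)/2
Solve simultaneously:
q₁* = (194 - 2×33 + 46)/3 = 58.0
q₂* = (194 - 2×46 + 33)/3 = 45.0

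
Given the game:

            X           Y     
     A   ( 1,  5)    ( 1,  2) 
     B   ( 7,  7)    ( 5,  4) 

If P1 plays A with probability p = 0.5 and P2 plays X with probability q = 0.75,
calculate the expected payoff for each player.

E[P1] = 3.75, E[P2] = 5.25

Work:
E[P1] = p·q·π₁(A,X) + p·(1-q)·π₁(A,Y) + (1-p)·q·π₁(B,X) + (1-p)·(1-q)·π₁(B,Y)
= 0.5·0.75·1 + 0.5·0.25·1 + 0.5·0.75·7 + 0.5·0.25·5
= 3.75

E[P2] = 5.25 (similar calculation)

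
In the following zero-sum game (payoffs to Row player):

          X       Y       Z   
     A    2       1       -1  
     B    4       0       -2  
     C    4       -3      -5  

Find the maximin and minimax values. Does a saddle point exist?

Maximin = -1, Minimax = -1, Saddle: True

Work:
Row minimums: [-1, -2, -5] → maximin = -1
Column maximums: [4, 1, -1] → minimax = -1
Saddle point exists! Game value = -1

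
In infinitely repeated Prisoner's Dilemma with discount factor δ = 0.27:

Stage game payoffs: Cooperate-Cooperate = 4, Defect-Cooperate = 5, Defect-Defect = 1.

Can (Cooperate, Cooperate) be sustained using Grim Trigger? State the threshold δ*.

δ* = 0.25; since δ = 0.27 ≥ 0.25, cooperation can be sustained

Work:
For Grim Trigger:
Cooperate forever: 4/(1-δ)
Defect then punished: 5 + 1·δ/(1-δ)
Need: 4/(1-δ) ≥ 5 + 1·δ/(1-δ)
Solving: δ ≥ (T-R)/(T-P) = (5-4)/(5-1) = 0.25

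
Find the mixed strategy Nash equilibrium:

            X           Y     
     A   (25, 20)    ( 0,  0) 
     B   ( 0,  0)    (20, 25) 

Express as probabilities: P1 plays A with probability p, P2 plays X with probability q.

p = 0.5556, q = 0.4444

Work:
Find probabilities that make opponent indifferent:
P2 chooses q to make P1 indifferent between A and B
P1 chooses p to make P2 indifferent between X and Y
Mixed NE: P1 plays (A: 0.5556, B: 0.4444), P2 plays (X: 0.4444, Y: 0.5556)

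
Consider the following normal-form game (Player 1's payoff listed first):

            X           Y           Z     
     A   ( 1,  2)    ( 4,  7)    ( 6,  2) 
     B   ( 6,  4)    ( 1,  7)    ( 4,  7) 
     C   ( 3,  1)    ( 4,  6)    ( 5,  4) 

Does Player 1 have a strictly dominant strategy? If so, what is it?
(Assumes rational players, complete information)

No strictly dominant strategy exists for Player 1

Work:
A strategy strictly dominates another if it gives a strictly higher payoff against every opponent action. Compare each pair of P1's strategies column-by-column:
  A vs B: [1 vs 6, 4 vs 1, 6 vs 4] → A does not strictly dominate B (column X: 1 ≤ 6)
  A vs C: [1 vs 3, 4 vs 4, 6 vs 5] → A does not strictly dominate C (column X: 1 ≤ 3)
  B vs A: [6 vs 1, 1 vs 4, 4 vs 6] → B does not strictly dominate A (column Y: 1 ≤ 4)
  B vs C: [6 vs 3, 1 vs 4, 4 vs 5] → B does not strictly dominate C (column Y: 1 ≤ 4)
  C vs A: [3 vs 1, 4 vs 4, 5 vs 6] → C does not strictly dominate A (column Y: 4 ≤ 4)
  C vs B: [3 vs 6, 4 vs 1, 5 vs 4] → C does not strictly dominate B (column X: 3 ≤ 6)
No single strategy strictly dominates all others → no strictly dominant strategy.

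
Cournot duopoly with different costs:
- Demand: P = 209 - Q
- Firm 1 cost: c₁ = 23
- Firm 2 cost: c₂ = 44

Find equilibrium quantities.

q₁* = 69.0, q₂* = 48.0

Work:
Reaction: q₁ = (209 - 23 - q₂)/2
Reaction: q₂ = (209 - 44 - q₁)/2
Solve simultaneously:
q₁* = (209 - 2×23 + 44)/3 = 69.0
q₂* = (209 - 2×44 + 23)/3 = 48.0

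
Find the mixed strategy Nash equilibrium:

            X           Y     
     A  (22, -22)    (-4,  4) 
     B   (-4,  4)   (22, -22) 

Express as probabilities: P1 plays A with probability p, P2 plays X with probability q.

p = 0.5, q = 0.5

Work:
Find probabilities that make opponent indifferent:
P2 chooses q to make P1 indifferent between A and B
P1 chooses p to make P2 indifferent between X and Y
Mixed NE: P1 plays (A: 0.5, B: 0.5), P2 plays (X: 0.5, Y: 0.5)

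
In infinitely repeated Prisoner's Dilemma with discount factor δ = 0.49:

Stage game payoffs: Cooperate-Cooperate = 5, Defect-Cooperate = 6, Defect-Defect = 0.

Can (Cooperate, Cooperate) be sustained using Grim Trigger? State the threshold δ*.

δ* = 0.1667; since δ = 0.49 ≥ 0.1667, cooperation can be sustained

Work:
For Grim Trigger:
Cooperate forever: 5/(1-δ)
Defect then punished: 6 + 0·δ/(1-δ)
Need: 5/(1-δ) ≥ 6 + 0·δ/(1-δ)
Solving: δ ≥ (T-R)/(T-P) = (6-5)/(6-0) = 0.1667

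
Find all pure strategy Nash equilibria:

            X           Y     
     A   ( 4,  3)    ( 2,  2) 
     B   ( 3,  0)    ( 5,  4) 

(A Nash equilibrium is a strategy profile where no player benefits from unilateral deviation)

Nash equilibrium: (A, X), (B, Y)

Work:
Best responses:
  P1 vs X: payoffs [4, 3] → best response A (payoff 4)
  P1 vs Y: payoffs [2, 5] → best response B (payoff 5)
  P2 vs A: payoffs [3, 2] → best response X (payoff 3)
  P2 vs B: payoffs [0, 4] → best response Y (payoff 4)
Mutual best responses: (A,X), (B,Y) → Nash equilibria.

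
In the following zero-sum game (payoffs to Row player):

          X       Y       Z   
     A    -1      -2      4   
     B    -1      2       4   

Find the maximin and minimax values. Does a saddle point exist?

Maximin = -1, Minimax = -1, Saddle: True

Work:
Row minimums: [-2, -1] → maximin = -1
Column maximums: [-1, 2, 4] → minimax = -1
Saddle point exists! Game value = -1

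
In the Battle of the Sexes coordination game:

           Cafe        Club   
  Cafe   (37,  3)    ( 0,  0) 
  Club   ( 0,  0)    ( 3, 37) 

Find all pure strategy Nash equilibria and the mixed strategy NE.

Pure NE: (Cafe, Cafe) and (Club, Club); Mixed NE: p = 0.925, q = 0.075

Work:
Check pure NE:
(Cafe, Cafe): (37, 3) - no unilateral deviation beneficial
(Club, Club): (3, 37) - no unilateral deviation beneficial
Mixed NE: P1 plays Cafe with p = 0.925, P2 plays Cafe with q = 0.075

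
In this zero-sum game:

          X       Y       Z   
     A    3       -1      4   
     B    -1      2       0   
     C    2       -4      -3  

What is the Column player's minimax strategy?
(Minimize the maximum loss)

Column should play Y, value = 2

Work:
Column player minimizes Row's maximum payoff:
Column X: max payoff to Row = 3
Column Y: max payoff to Row = 2
Column Z: max payoff to Row = 4
Minimum is 2, achieved by column Y.
Minimax strategy: Y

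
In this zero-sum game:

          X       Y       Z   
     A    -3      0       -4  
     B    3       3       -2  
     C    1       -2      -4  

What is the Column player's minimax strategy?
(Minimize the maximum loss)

Column should play Z, value = -2

Work:
Column player minimizes Row's maximum payoff:
Column X: max payoff to Row = 3
Column Y: max payoff to Row = 3
Column Z: max payoff to Row = -2
Minimum is -2, achieved by column Z.
Minimax strategy: Z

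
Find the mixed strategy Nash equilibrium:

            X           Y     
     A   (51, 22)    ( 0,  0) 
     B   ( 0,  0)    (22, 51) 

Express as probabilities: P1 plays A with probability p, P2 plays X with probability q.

p = 0.6986, q = 0.3014

Work:
Find probabilities that make opponent indifferent:
P2 chooses q to make P1 indifferent between A and B
P1 chooses p to make P2 indifferent between X and Y
Mixed NE: P1 plays (A: 0.6986, B: 0.3014), P2 plays (X: 0.3014, Y: 0.6986)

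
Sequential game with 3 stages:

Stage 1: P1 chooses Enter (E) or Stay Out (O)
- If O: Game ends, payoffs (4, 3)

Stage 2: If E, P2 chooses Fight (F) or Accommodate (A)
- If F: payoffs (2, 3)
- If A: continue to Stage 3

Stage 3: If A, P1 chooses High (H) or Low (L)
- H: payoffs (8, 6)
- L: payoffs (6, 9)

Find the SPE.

SPE: (E, A, H); Outcome (8, 6)

Work:
Stage 3: P1 chooses H (8 vs 6)
Stage 2: P2: F->3, A->6 (anticipating H). Choose A
Stage 1: P1: O->4, E->8 (anticipating A, H). Choose E
SPE path: E -> A -> H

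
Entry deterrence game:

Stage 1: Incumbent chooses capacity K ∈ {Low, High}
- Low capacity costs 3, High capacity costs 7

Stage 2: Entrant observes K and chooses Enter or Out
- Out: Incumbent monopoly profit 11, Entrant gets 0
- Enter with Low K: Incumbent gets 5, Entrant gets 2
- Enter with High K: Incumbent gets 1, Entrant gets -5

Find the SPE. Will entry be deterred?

SPE: (High, Enter|Low, Out|High); Entry deterred. Incumbent net profit = 4

Work:
After Low K: Entrant enters (2 > 0)
After High K: Entrant stays out (-5 < 0)
Incumbent: Low → 5−3=2, High → 11−7=4
Incumbent chooses High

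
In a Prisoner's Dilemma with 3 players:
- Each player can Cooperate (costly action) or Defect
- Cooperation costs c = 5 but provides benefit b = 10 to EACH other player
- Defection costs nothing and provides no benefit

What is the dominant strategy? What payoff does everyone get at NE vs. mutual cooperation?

Dominant: Defect; NE payoff = 0; Coop payoff = 15

Work:
Defect dominates (saves cost c = 5, benefit to others is external)
NE: All defect → everyone gets 0
If all cooperate: each receives (2)×10 - 5 = 15
Social dilemma: 15 > 0 but NE gives 0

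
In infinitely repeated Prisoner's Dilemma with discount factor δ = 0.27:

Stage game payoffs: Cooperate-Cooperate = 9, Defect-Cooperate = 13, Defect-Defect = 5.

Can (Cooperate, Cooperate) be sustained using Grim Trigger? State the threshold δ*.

δ* = 0.5; since δ = 0.27 < 0.5, cooperation cannot be sustained

Work:
For Grim Trigger:
Cooperate forever: 9/(1-δ)
Defect then punished: 13 + 5·δ/(1-δ)
Need: 9/(1-δ) ≥ 13 + 5·δ/(1-δ)
Solving: δ ≥ (T-R)/(T-P) = (13-9)/(13-5) = 0.5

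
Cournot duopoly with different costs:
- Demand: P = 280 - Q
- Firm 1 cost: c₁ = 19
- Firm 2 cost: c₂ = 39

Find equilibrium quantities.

q₁* = 93.67, q₂* = 73.67

Work:
Reaction: q₁ = (280 - 19 - q₂)/2
Reaction: q₂ = (280 - 39 - q₁)/2
Solve simultaneously:
q₁* = (280 - 2×19 + 39)/3 = 93.67
q₂* = (280 - 2×39 + 19)/3 = 73.67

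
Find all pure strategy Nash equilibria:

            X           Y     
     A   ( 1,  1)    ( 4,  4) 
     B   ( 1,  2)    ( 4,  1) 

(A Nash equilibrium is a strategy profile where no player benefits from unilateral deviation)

Nash equilibrium: (A, Y), (B, X)

Work:
Best responses:
  P1 vs X: payoffs [1, 1] → best response A/B (payoff 1)
  P1 vs Y: payoffs [4, 4] → best response A/B (payoff 4)
  P2 vs A: payoffs [1, 4] → best response Y (payoff 4)
  P2 vs B: payoffs [2, 1] → best response X (payoff 2)
Mutual best responses: (A,Y), (B,X) → Nash equilibria.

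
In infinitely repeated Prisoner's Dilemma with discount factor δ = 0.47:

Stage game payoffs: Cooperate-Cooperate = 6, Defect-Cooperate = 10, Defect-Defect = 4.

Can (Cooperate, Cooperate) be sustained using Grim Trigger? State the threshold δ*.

δ* = 0.6667; since δ = 0.47 < 0.6667, cooperation cannot be sustained

Work:
For Grim Trigger:
Cooperate forever: 6/(1-δ)
Defect then punished: 10 + 4·δ/(1-δ)
Need: 6/(1-δ) ≥ 10 + 4·δ/(1-δ)
Solving: δ ≥ (T-R)/(T-P) = (10-6)/(10-4) = 0.6667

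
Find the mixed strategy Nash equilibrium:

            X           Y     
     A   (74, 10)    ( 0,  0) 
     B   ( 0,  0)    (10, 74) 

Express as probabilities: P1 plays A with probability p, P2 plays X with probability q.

p = 0.881, q = 0.119

Work:
Find probabilities that make opponent indifferent:
P2 chooses q to make P1 indifferent between A and B
P1 chooses p to make P2 indifferent between X and Y
Mixed NE: P1 plays (A: 0.881, B: 0.119), P2 plays (X: 0.119, Y: 0.881)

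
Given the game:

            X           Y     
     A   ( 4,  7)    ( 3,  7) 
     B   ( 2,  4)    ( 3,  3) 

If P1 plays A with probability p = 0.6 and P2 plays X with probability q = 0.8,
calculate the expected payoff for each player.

E[P1] = 3.16, E[P2] = 5.72

Work:
E[P1] = p·q·π₁(A,X) + p·(1-q)·π₁(A,Y) + (1-p)·q·π₁(B,X) + (1-p)·(1-q)·π₁(B,Y)
= 0.6·0.8·4 + 0.6·0.2·3 + 0.4·0.8·2 + 0.4·0.2·3
= 3.16

E[P2] = 5.72 (similar calculation)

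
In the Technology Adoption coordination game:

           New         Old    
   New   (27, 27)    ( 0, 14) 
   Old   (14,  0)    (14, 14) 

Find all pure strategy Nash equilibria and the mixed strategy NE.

Pure NE: (New, New) and (Old, Old); Mixed NE: p = 0.5185, q = 0.5185

Work:
Check pure NE:
(New, New): (27, 27) - no unilateral deviation beneficial
(Old, Old): (14, 14) - no unilateral deviation beneficial
Mixed NE: P1 plays New with p = 0.5185, P2 plays New with q = 0.5185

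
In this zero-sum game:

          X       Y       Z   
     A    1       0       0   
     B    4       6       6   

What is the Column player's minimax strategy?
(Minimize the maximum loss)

Column should play X, value = 4

Work:
Column player minimizes Row's maximum payoff:
Column X: max payoff to Row = 4
Column Y: max payoff to Row = 6
Column Z: max payoff to Row = 6
Minimum is 4, achieved by column X.
Minimax strategy: X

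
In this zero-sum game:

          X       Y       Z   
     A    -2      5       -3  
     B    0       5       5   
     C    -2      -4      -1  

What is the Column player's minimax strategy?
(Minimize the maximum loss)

Column should play X, value = 0

Work:
Column player minimizes Row's maximum payoff:
Column X: max payoff to Row = 0
Column Y: max payoff to Row = 5
Column Z: max payoff to Row = 5
Minimum is 0, achieved by column X.
Minimax strategy: X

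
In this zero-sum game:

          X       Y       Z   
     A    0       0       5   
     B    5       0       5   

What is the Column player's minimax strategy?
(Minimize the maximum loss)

Column should play Y, value = 0

Work:
Column player minimizes Row's maximum payoff:
Column X: max payoff to Row = 5
Column Y: max payoff to Row = 0
Column Z: max payoff to Row = 5
Minimum is 0, achieved by column Y.
Minimax strategy: Y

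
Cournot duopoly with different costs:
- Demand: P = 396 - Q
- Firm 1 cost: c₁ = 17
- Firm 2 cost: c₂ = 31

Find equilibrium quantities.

q₁* = 131.0, q₂* = 117.0

Work:
Reaction: q₁ = (396 - 17 - q₂)/2
Reaction: q₂ = (396 - 31 - q₁)/2
Solve simultaneously:
q₁* = (396 - 2×17 + 31)/3 = 131.0
q₂* = (396 - 2×31 + 17)/3 = 117.0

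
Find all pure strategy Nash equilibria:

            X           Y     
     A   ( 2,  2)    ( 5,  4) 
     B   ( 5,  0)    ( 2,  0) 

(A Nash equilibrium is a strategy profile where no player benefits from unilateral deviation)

Nash equilibrium: (A, Y), (B, X)

Work:
Best responses:
  P1 vs X: payoffs [2, 5] → best response B (payoff 5)
  P1 vs Y: payoffs [5, 2] → best response A (payoff 5)
  P2 vs A: payoffs [2, 4] → best response Y (payoff 4)
  P2 vs B: payoffs [0, 0] → best response X/Y (payoff 0)
Mutual best responses: (A,Y), (B,X) → Nash equilibria.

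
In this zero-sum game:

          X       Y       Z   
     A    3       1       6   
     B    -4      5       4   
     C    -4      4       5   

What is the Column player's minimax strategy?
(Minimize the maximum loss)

Column should play X, value = 3

Work:
Column player minimizes Row's maximum payoff:
Column X: max payoff to Row = 3
Column Y: max payoff to Row = 5
Column Z: max payoff to Row = 6
Minimum is 3, achieved by column X.
Minimax strategy: X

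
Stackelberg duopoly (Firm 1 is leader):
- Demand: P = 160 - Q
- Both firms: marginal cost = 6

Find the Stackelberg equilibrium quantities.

q₁* (leader) = 77.0, q₂* (follower) = 38.5

Work:
Follower's reaction: q₂ = (a - c - q₁)/2
Leader substitutes: π₁ = q₁·(a - q₁ - (a-c-q₁)/2 - c)
FOC: q₁* = (160 - 6)/2 = 77.00
Then: q₂* = (160 - 6 - 77.0)/2 = 38.50
Leader has first-mover advantage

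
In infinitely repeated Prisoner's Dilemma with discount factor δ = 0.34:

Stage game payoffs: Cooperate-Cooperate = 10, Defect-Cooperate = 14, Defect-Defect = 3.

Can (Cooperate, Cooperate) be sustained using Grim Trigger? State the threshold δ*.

δ* = 0.3636; since δ = 0.34 < 0.3636, cooperation cannot be sustained

Work:
For Grim Trigger:
Cooperate forever: 10/(1-δ)
Defect then punished: 14 + 3·δ/(1-δ)
Need: 10/(1-δ) ≥ 14 + 3·δ/(1-δ)
Solving: δ ≥ (T-R)/(T-P) = (14-10)/(14-3) = 0.3636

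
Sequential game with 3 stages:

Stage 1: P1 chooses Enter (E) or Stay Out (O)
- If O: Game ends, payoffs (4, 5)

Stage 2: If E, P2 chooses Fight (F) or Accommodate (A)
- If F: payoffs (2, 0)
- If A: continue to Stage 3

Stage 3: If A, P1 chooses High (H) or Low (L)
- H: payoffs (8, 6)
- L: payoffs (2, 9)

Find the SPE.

SPE: (E, A, H); Outcome (8, 6)

Work:
Stage 3: P1 chooses H (8 vs 2)
Stage 2: P2: F->0, A->6 (anticipating H). Choose A
Stage 1: P1: O->4, E->8 (anticipating A, H). Choose E
SPE path: E -> A -> H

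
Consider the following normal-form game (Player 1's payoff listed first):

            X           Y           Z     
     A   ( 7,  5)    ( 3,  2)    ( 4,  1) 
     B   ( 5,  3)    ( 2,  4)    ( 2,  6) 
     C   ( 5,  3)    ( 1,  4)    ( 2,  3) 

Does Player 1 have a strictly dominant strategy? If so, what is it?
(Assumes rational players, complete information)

Yes, Player 1's strictly dominant strategy is A

Work:
A strategy strictly dominates another if it gives a strictly higher payoff against every opponent action. Compare each pair of P1's strategies column-by-column:
  A vs B: [7 vs 5, 3 vs 2, 4 vs 2] → A strictly dominates B
  A vs C: [7 vs 5, 3 vs 1, 4 vs 2] → A strictly dominates C
  B vs A: [5 vs 7, 2 vs 3, 2 vs 4] → B does not strictly dominate A (column X: 5 ≤ 7)
  B vs C: [5 vs 5, 2 vs 1, 2 vs 2] → B does not strictly dominate C (column X: 5 ≤ 5)
  C vs A: [5 vs 7, 1 vs 3, 2 vs 4] → C does not strictly dominate A (column X: 5 ≤ 7)
  C vs B: [5 vs 5, 1 vs 2, 2 vs 2] → C does not strictly dominate B (column X: 5 ≤ 5)
A strictly dominates every other strategy → strictly dominant.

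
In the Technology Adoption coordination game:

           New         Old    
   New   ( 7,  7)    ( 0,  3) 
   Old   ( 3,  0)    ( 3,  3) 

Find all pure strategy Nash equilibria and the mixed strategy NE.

Pure NE: (New, New) and (Old, Old); Mixed NE: p = 0.4286, q = 0.4286

Work:
Check pure NE:
(New, New): (7, 7) - no unilateral deviation beneficial
(Old, Old): (3, 3) - no unilateral deviation beneficial
Mixed NE: P1 plays New with p = 0.4286, P2 plays New with q = 0.4286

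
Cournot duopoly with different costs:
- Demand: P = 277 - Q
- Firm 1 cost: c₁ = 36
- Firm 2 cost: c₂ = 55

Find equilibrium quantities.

q₁* = 86.67, q₂* = 67.67

Work:
Reaction: q₁ = (277 - 36 - q₂)/2
Reaction: q₂ = (277 - 55 - q₁)/2
Solve simultaneously:
q₁* = (277 - 2×36 + 55)/3 = 86.67
q₂* = (277 - 2×55 + 36)/3 = 67.67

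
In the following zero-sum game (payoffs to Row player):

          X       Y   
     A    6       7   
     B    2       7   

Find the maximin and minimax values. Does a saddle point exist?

Maximin = 6, Minimax = 6, Saddle: True

Work:
Row minimums: [6, 2] → maximin = 6
Column maximums: [6, 7] → minimax = 6
Saddle point exists! Game value = 6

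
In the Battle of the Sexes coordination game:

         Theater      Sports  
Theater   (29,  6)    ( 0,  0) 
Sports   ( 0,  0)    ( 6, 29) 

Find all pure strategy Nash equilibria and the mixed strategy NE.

Pure NE: (Theater, Theater) and (Sports, Sports); Mixed NE: p = 0.8286, q = 0.1714

Work:
Check pure NE:
(Theater, Theater): (29, 6) - no unilateral deviation beneficial
(Sports, Sports): (6, 29) - no unilateral deviation beneficial
Mixed NE: P1 plays Theater with p = 0.8286, P2 plays Theater with q = 0.1714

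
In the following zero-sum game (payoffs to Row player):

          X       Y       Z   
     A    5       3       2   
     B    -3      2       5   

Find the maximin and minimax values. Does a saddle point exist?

Maximin = 2, Minimax = 3, Saddle: False

Work:
Row minimums: [2, -3] → maximin = 2
Column maximums: [5, 3, 5] → minimax = 3
No saddle point (maximin ≠ minimax). Mixed strategy needed.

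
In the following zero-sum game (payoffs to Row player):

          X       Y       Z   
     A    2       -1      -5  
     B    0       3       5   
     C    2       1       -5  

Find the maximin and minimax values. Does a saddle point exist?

Maximin = 0, Minimax = 2, Saddle: False

Work:
Row minimums: [-5, 0, -5] → maximin = 0
Column maximums: [2, 3, 5] → minimax = 2
No saddle point (maximin ≠ minimax). Mixed strategy needed.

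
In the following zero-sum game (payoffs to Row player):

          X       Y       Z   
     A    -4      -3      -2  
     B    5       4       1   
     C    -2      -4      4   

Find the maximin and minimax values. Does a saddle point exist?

Maximin = 1, Minimax = 4, Saddle: False

Work:
Row minimums: [-4, 1, -4] → maximin = 1
Column maximums: [5, 4, 4] → minimax = 4
No saddle point (maximin ≠ minimax). Mixed strategy needed.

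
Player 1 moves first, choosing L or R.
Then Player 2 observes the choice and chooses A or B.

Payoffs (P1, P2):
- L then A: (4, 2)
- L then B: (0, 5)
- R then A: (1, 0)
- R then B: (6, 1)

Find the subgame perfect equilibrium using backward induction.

P1 plays R, P2 plays B after L and B after R; Payoff (6, 1)

Work:
Backward induction:
After L: P2 chooses B → P1 gets 0
After R: P2 chooses B → P1 gets 6
P1 chooses R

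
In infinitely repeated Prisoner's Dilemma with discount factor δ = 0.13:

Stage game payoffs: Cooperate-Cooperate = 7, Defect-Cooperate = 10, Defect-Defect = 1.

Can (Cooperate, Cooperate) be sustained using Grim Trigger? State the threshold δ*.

δ* = 0.3333; since δ = 0.13 < 0.3333, cooperation cannot be sustained

Work:
For Grim Trigger:
Cooperate forever: 7/(1-δ)
Defect then punished: 10 + 1·δ/(1-δ)
Need: 7/(1-δ) ≥ 10 + 1·δ/(1-δ)
Solving: δ ≥ (T-R)/(T-P) = (10-7)/(10-1) = 0.3333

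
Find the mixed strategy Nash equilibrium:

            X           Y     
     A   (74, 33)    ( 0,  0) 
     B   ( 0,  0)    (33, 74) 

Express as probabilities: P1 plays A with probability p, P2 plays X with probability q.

p = 0.6916, q = 0.3084

Work:
Find probabilities that make opponent indifferent:
P2 chooses q to make P1 indifferent between A and B
P1 chooses p to make P2 indifferent between X and Y
Mixed NE: P1 plays (A: 0.6916, B: 0.3084), P2 plays (X: 0.3084, Y: 0.6916)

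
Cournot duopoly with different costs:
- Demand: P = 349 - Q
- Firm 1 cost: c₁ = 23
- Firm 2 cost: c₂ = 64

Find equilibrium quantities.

q₁* = 122.33, q₂* = 81.33

Work:
Reaction: q₁ = (349 - 23 - q₂)/2
Reaction: q₂ = (349 - 64 - q₁)/2
Solve simultaneously:
q₁* = (349 - 2×23 + 64)/3 = 122.33
q₂* = (349 - 2×64 + 23)/3 = 81.33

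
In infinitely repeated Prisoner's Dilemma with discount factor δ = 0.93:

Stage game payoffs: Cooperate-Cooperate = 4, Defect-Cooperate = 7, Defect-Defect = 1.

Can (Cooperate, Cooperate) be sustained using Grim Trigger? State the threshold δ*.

δ* = 0.5; since δ = 0.93 ≥ 0.5, cooperation can be sustained

Work:
For Grim Trigger:
Cooperate forever: 4/(1-δ)
Defect then punished: 7 + 1·δ/(1-δ)
Need: 4/(1-δ) ≥ 7 + 1·δ/(1-δ)
Solving: δ ≥ (T-R)/(T-P) = (7-4)/(7-1) = 0.5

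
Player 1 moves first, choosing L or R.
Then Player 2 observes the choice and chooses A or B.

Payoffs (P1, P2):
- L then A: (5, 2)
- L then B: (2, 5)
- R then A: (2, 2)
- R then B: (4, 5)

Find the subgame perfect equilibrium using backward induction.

P1 plays R, P2 plays B after L and B after R; Payoff (4, 5)

Work:
Backward induction:
After L: P2 chooses B → P1 gets 2
After R: P2 chooses B → P1 gets 4
P1 chooses R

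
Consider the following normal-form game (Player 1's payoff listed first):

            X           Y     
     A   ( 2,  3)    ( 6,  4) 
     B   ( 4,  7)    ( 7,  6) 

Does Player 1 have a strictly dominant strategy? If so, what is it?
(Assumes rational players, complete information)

Yes, Player 1's strictly dominant strategy is B

Work:
A strategy strictly dominates another if it gives a strictly higher payoff against every opponent action. Compare each pair of P1's strategies column-by-column:
  A vs B: [2 vs 4, 6 vs 7] → A does not strictly dominate B (column X: 2 ≤ 4)
  B vs A: [4 vs 2, 7 vs 6] → B strictly dominates A
B strictly dominates every other strategy → strictly dominant.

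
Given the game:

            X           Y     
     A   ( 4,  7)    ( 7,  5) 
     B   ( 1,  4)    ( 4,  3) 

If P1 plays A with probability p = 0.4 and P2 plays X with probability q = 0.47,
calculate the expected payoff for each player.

E[P1] = 3.79, E[P2] = 4.458

Work:
E[P1] = p·q·π₁(A,X) + p·(1-q)·π₁(A,Y) + (1-p)·q·π₁(B,X) + (1-p)·(1-q)·π₁(B,Y)
= 0.4·0.47·4 + 0.4·0.53·7 + 0.6·0.47·1 + 0.6·0.53·4
= 3.79

E[P2] = 4.458 (similar calculation)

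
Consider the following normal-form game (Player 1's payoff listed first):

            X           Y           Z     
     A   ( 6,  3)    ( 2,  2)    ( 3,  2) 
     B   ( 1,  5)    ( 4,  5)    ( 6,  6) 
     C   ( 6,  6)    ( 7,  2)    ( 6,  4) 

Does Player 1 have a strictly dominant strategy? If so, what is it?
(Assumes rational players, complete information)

No strictly dominant strategy exists for Player 1

Work:
A strategy strictly dominates another if it gives a strictly higher payoff against every opponent action. Compare each pair of P1's strategies column-by-column:
  A vs B: [6 vs 1, 2 vs 4, 3 vs 6] → A does not strictly dominate B (column Y: 2 ≤ 4)
  A vs C: [6 vs 6, 2 vs 7, 3 vs 6] → A does not strictly dominate C (column X: 6 ≤ 6)
  B vs A: [1 vs 6, 4 vs 2, 6 vs 3] → B does not strictly dominate A (column X: 1 ≤ 6)
  B vs C: [1 vs 6, 4 vs 7, 6 vs 6] → B does not strictly dominate C (column X: 1 ≤ 6)
  C vs A: [6 vs 6, 7 vs 2, 6 vs 3] → C does not strictly dominate A (column X: 6 ≤ 6)
  C vs B: [6 vs 1, 7 vs 4, 6 vs 6] → C does not strictly dominate B (column Z: 6 ≤ 6)
No single strategy strictly dominates all others → no strictly dominant strategy.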